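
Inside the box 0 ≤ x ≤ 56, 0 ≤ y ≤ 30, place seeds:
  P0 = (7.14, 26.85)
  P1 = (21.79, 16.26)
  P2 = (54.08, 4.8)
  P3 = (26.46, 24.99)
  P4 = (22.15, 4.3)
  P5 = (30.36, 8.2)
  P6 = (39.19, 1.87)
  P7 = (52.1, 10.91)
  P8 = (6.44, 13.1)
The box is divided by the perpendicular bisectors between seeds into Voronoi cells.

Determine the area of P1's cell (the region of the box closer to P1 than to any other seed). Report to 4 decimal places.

1. box [0,56]×[0,30]: [(0, 0) (56, 0) (56, 30) (0, 30)]
2. ⊥bis P1·P0 via (14.465,21.555): [(0, 1.5444) (0, 0) (56, 0) (56, 30) (20.5696, 30)]  |A|=1387.3397
3. ⊥bis P1·P2 via (37.935,10.53): [(0, 1.5444) (0, 0) (34.1978, 0) (44.8451, 30) (20.5696, 30)]  |A|=892.9829
4. ⊥bis P1·P3 via (24.125,20.625): [(16.674, 24.6108) (0, 1.5444) (0, 0) (34.1978, 0) (38.7426, 12.8055)]  |A|=601.8204
5. ⊥bis P1·P4 via (21.97,10.28): [(16.674, 24.6108) (5.9665, 9.7983) (38.0177, 10.763) (38.7426, 12.8055)]  |A|=259.0312
6. ⊥bis P1·P5 via (26.075,12.23): [(30.6751, 17.1211) (16.674, 24.6108) (5.9665, 9.7983) (24.3072, 10.3504)]  |A|=204.1268
7. ⊥bis P1·P6 via (30.49,9.065): [(30.6751, 17.1211) (16.674, 24.6108) (5.9665, 9.7983) (24.3072, 10.3504)]  |A|=204.1268
8. ⊥bis P1·P7 via (36.945,13.585): [(30.6751, 17.1211) (16.674, 24.6108) (5.9665, 9.7983) (24.3072, 10.3504)]  |A|=204.1268
9. ⊥bis P1·P8 via (14.115,14.68): [(30.6751, 17.1211) (16.674, 24.6108) (13.091, 19.6542) (15.0636, 10.0721) (24.3072, 10.3504)]  |A|=160.2719
10. canonical 5-gon: [(30.6751, 17.1211) (16.674, 24.6108) (13.091, 19.6542) (15.0636, 10.0721) (24.3072, 10.3504)]
11. shoelace: 160.2719

Area of P1's cell: 160.2719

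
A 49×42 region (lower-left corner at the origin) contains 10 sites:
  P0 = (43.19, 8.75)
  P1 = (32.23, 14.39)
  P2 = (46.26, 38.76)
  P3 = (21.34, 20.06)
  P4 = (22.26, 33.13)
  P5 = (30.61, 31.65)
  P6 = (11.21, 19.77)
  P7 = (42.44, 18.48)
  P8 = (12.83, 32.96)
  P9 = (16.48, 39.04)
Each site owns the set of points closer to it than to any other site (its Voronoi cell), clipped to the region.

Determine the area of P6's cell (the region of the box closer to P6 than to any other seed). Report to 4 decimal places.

1. box [0,49]×[0,42]: [(0, 0) (49, 0) (49, 42) (0, 42)]
2. ⊥bis P6·P0 via (27.2,14.26): [(0, 0) (22.2861, 0) (36.7589, 42) (0, 42)]  |A|=1239.9466
3. ⊥bis P6·P1 via (21.72,17.08): [(0, 0) (17.3484, 0) (28.0982, 42) (0, 42)]  |A|=954.3791
4. ⊥bis P6·P2 via (28.735,29.265): [(0, 0) (17.3484, 0) (26.0888, 34.1491) (21.8352, 42) (0, 42)]  |A|=929.7941
5. ⊥bis P6·P3 via (16.275,19.915): [(0, 0) (16.8451, 0) (15.6428, 42) (0, 42)]  |A|=682.2454
6. ⊥bis P6·P4 via (16.735,26.45): [(0, 40.2914) (0, 0) (16.8451, 0) (16.0722, 26.9982)]  |A|=551.1804
7. ⊥bis P6·P5 via (20.91,25.71): [(0, 40.2914) (0, 0) (16.8451, 0) (16.0722, 26.9982)]  |A|=551.1804
8. ⊥bis P6·P7 via (26.825,19.125): [(0, 40.2914) (0, 0) (16.8451, 0) (16.0722, 26.9982)]  |A|=551.1804
9. ⊥bis P6·P8 via (12.02,26.365): [(0, 27.8413) (0, 0) (16.8451, 0) (16.1047, 25.8633)]  |A|=442.0234
10. ⊥bis P6·P9 via (13.845,29.405): [(0, 27.8413) (0, 0) (16.8451, 0) (16.1047, 25.8633)]  |A|=442.0234
11. canonical 4-gon: [(0, 27.8413) (0, 0) (16.8451, 0) (16.1047, 25.8633)]
12. shoelace: 442.0234

Area of P6's cell: 442.0234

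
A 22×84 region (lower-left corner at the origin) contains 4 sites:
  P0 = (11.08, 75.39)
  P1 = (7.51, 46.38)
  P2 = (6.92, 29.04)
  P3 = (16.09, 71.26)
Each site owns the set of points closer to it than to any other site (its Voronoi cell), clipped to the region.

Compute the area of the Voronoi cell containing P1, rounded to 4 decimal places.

Area of P1's cell: 471.6537

1. box [0,22]×[0,84]: [(0, 0) (22, 0) (22, 84) (0, 84)]
2. ⊥bis P1·P0 via (9.295,60.885): [(0, 62.0289) (0, 0) (22, 0) (22, 59.3215)]  |A|=1334.854
3. ⊥bis P1·P2 via (7.215,37.71): [(0, 62.0289) (0, 37.9555) (22, 37.2069) (22, 59.3215)]  |A|=508.0673
4. ⊥bis P1·P3 via (11.8,58.82): [(3.8795, 61.5514) (0, 62.0289) (0, 37.9555) (22, 37.2069) (22, 55.3025)]  |A|=471.6537
5. canonical 5-gon: [(3.8795, 61.5514) (0, 62.0289) (0, 37.9555) (22, 37.2069) (22, 55.3025)]
6. shoelace: 471.6537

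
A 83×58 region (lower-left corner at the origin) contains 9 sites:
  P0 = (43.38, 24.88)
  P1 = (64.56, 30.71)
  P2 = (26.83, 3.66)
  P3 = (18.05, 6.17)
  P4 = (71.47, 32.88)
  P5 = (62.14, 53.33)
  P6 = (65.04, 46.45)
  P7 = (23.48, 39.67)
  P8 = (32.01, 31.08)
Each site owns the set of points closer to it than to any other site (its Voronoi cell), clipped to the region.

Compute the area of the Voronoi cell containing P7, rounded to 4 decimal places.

1. box [0,83]×[0,58]: [(0, 0) (83, 0) (83, 58) (0, 58)]
2. ⊥bis P7·P0 via (33.43,32.275): [(0, 0) (9.4427, 0) (52.5492, 58) (0, 58)]  |A|=1797.7661
3. ⊥bis P7·P1 via (44.02,35.19): [(0, 0) (9.4427, 0) (47.5188, 51.2316) (48.9951, 58) (0, 58)]  |A|=1785.7382
4. ⊥bis P7·P2 via (25.155,21.665): [(0, 19.3248) (25.5734, 21.7039) (47.5188, 51.2316) (48.9951, 58) (0, 58)]  |A|=1436.1654
5. ⊥bis P7·P3 via (20.765,22.92): [(0, 26.2858) (25.8631, 22.0937) (47.5188, 51.2316) (48.9951, 58) (0, 58)]  |A|=1341.5108
6. ⊥bis P7·P4 via (47.475,36.275): [(0, 26.2858) (25.8631, 22.0937) (47.5188, 51.2316) (48.9951, 58) (0, 58)]  |A|=1341.5108
7. ⊥bis P7·P5 via (42.81,46.5): [(0, 26.2858) (25.8631, 22.0937) (43.1942, 45.4127) (38.7466, 58) (0, 58)]  |A|=1266.6701
8. ⊥bis P7·P6 via (44.26,43.06): [(0, 26.2858) (25.8631, 22.0937) (43.1942, 45.4127) (38.7466, 58) (0, 58)]  |A|=1266.6701
9. ⊥bis P7·P8 via (27.745,35.375): [(0, 26.2858) (15.983, 23.6951) (41.807, 49.3387) (38.7466, 58) (0, 58)]  |A|=1069.116
10. canonical 5-gon: [(0, 26.2858) (15.983, 23.6951) (41.807, 49.3387) (38.7466, 58) (0, 58)]
11. shoelace: 1069.116

Area of P7's cell: 1069.1160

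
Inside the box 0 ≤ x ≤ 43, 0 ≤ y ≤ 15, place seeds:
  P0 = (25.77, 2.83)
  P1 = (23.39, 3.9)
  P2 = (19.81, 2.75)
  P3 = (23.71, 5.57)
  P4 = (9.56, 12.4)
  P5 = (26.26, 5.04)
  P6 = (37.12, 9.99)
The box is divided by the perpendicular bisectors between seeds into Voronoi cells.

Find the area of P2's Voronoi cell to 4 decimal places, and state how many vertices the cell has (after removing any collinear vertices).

1. box [0,43]×[0,15]: [(0, 0) (43, 0) (43, 15) (0, 15)]
2. ⊥bis P2·P0 via (22.79,2.79): [(0, 0) (22.8274, 0) (22.6261, 15) (0, 15)]  |A|=340.9017
3. ⊥bis P2·P1 via (21.6,3.325): [(0, 0) (22.6681, 0) (17.8497, 15) (0, 15)]  |A|=303.883
4. ⊥bis P2·P3 via (21.76,4.16): [(0, 0) (22.6681, 0) (20.9895, 5.2256) (13.9218, 15) (0, 15)]  |A|=284.6871
5. ⊥bis P2·P4 via (14.685,7.575): [(7.5534, 0) (22.6681, 0) (20.9895, 5.2256) (17.29, 10.3419)]  |A|=83.5295
6. ⊥bis P2·P5 via (23.035,3.895): [(7.5534, 0) (22.6681, 0) (20.9895, 5.2256) (17.29, 10.3419)]  |A|=83.5295
7. ⊥bis P2·P6 via (28.465,6.37): [(7.5534, 0) (22.6681, 0) (20.9895, 5.2256) (17.29, 10.3419)]  |A|=83.5295
8. canonical 4-gon: [(7.5534, 0) (22.6681, 0) (20.9895, 5.2256) (17.29, 10.3419)]
9. shoelace: 83.5295

Area of P2's cell: 83.5295 (4 vertices)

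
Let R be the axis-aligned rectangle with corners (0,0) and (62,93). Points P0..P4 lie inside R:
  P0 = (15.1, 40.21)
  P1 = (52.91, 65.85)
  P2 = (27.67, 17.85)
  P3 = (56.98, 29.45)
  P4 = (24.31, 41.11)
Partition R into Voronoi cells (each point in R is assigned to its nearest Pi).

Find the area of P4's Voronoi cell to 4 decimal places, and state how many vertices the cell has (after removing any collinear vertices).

1. box [0,62]×[0,93]: [(0, 0) (62, 0) (62, 93) (0, 93)]
2. ⊥bis P4·P0 via (19.705,40.66): [(23.6783, 0) (62, 0) (62, 93) (14.5903, 93)]  |A|=3986.5086
3. ⊥bis P4·P1 via (38.61,53.48): [(15.8851, 79.7505) (23.6783, 0) (62, 0) (62, 26.4406)]  |A|=2137.742
4. ⊥bis P4·P2 via (25.99,29.48): [(55.663, 33.7664) (15.8851, 79.7505) (20.8698, 28.7404)]  |A|=899.9296
5. ⊥bis P4·P3 via (40.645,35.28): [(39.2591, 31.3968) (44.649, 46.4988) (15.8851, 79.7505) (20.8698, 28.7404)]  |A|=782.4497
6. canonical 4-gon: [(39.2591, 31.3968) (44.649, 46.4988) (15.8851, 79.7505) (20.8698, 28.7404)]
7. shoelace: 782.4497

Area of P4's cell: 782.4497 (4 vertices)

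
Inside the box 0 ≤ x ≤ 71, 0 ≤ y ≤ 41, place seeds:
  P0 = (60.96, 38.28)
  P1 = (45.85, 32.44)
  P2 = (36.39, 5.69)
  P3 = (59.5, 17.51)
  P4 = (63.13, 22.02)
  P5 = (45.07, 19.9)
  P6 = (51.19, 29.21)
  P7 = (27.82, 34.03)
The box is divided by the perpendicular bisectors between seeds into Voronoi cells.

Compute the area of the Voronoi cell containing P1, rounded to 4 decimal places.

Area of P1's cell: 188.9440

1. box [0,71]×[0,41]: [(0, 0) (71, 0) (71, 41) (0, 41)]
2. ⊥bis P1·P0 via (53.405,35.36): [(0, 0) (67.0716, 0) (51.2251, 41) (0, 41)]  |A|=2425.0834
3. ⊥bis P1·P2 via (41.12,19.065): [(0, 33.6069) (62.6451, 11.4527) (51.2251, 41) (0, 41)]  |A|=988.3527
4. ⊥bis P1·P3 via (52.675,24.975): [(0, 33.6069) (44.7909, 17.7668) (56.1802, 28.1797) (51.2251, 41) (0, 41)]  |A|=859.4394
5. ⊥bis P1·P4 via (54.49,27.23): [(0, 33.6069) (44.7909, 17.7668) (53.6895, 25.9026) (55.7437, 29.309) (51.2251, 41) (0, 41)]  |A|=857.5359
6. ⊥bis P1·P5 via (45.46,26.17): [(0, 33.6069) (15.8151, 28.0139) (53.4392, 25.6737) (53.6895, 25.9026) (55.7437, 29.309) (51.2251, 41) (0, 41)]  |A|=698.6719
7. ⊥bis P1·P6 via (48.52,30.825): [(0, 33.6069) (15.8151, 28.0139) (45.6955, 26.1554) (52.5699, 37.5206) (51.2251, 41) (0, 41)]  |A|=637.5899
8. ⊥bis P1·P7 via (36.835,33.235): [(36.2624, 26.7421) (45.6955, 26.1554) (52.5699, 37.5206) (51.2251, 41) (37.5198, 41)]  |A|=188.944
9. canonical 5-gon: [(36.2624, 26.7421) (45.6955, 26.1554) (52.5699, 37.5206) (51.2251, 41) (37.5198, 41)]
10. shoelace: 188.944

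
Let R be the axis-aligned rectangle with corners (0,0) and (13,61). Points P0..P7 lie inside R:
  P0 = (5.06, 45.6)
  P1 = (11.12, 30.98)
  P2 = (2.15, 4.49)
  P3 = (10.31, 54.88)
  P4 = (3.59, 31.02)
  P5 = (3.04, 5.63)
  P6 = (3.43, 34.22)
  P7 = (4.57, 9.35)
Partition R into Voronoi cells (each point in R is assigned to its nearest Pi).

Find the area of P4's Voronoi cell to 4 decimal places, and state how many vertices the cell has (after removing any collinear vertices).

Area of P4's cell: 91.3613 (4 vertices)

1. box [0,13]×[0,61]: [(0, 0) (13, 0) (13, 61) (0, 61)]
2. ⊥bis P4·P0 via (4.325,38.31): [(0, 38.7461) (0, 0) (13, 0) (13, 37.4354)]  |A|=495.1792
3. ⊥bis P4·P1 via (7.355,31): [(7.3922, 38.0008) (0, 38.7461) (0, 0) (7.1903, 0)]  |A|=279.828
4. ⊥bis P4·P2 via (2.87,17.755): [(7.2834, 17.5155) (7.3922, 38.0008) (0, 38.7461) (0, 17.9108)]  |A|=151.6317
5. ⊥bis P4·P3 via (6.95,42.95): [(7.2834, 17.5155) (7.3922, 38.0008) (0, 38.7461) (0, 17.9108)]  |A|=151.6317
6. ⊥bis P4·P5 via (3.315,18.325): [(7.2872, 18.239) (7.3922, 38.0008) (0, 38.7461) (0, 18.3968)]  |A|=147.2253
7. ⊥bis P4·P6 via (3.51,32.62): [(7.2872, 18.239) (7.3646, 32.8127) (0, 32.4445) (0, 18.3968)]  |A|=104.8352
8. ⊥bis P4·P7 via (4.08,20.185): [(7.2983, 20.3305) (7.3646, 32.8127) (0, 32.4445) (0, 20.0005)]  |A|=91.3613
9. canonical 4-gon: [(7.2983, 20.3305) (7.3646, 32.8127) (0, 32.4445) (0, 20.0005)]
10. shoelace: 91.3613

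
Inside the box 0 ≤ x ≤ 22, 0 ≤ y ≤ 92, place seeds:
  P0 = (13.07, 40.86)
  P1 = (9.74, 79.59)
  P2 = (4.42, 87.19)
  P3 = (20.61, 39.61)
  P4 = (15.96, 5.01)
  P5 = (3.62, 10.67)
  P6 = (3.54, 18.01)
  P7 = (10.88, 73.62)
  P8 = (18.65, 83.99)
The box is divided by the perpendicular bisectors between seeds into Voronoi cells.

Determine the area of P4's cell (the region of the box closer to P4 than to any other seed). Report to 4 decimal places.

1. box [0,22]×[0,92]: [(0, 0) (22, 0) (22, 92) (0, 92)]
2. ⊥bis P4·P0 via (14.515,22.935): [(0, 21.7649) (0, 0) (22, 0) (22, 23.5384)]  |A|=498.3361
3. ⊥bis P4·P1 via (12.85,42.3): [(0, 21.7649) (0, 0) (22, 0) (22, 23.5384)]  |A|=498.3361
4. ⊥bis P4·P2 via (10.19,46.1): [(0, 21.7649) (0, 0) (22, 0) (22, 23.5384)]  |A|=498.3361
5. ⊥bis P4·P3 via (18.285,22.31): [(13.9646, 22.8906) (0, 21.7649) (0, 0) (22, 0) (22, 21.8107)]  |A|=491.3949
6. ⊥bis P4·P5 via (9.79,7.84): [(16.5349, 22.5452) (6.194, 0) (22, 0) (22, 21.8107)]  |A|=237.774
7. ⊥bis P4·P6 via (9.75,11.51): [(20.7128, 21.9837) (12.8175, 14.4407) (6.194, 0) (22, 0) (22, 21.8107)]  |A|=219.8001
8. ⊥bis P4·P7 via (13.42,39.315): [(20.7128, 21.9837) (12.8175, 14.4407) (6.194, 0) (22, 0) (22, 21.8107)]  |A|=219.8001
9. ⊥bis P4·P8 via (17.305,44.5): [(20.7128, 21.9837) (12.8175, 14.4407) (6.194, 0) (22, 0) (22, 21.8107)]  |A|=219.8001
10. canonical 5-gon: [(20.7128, 21.9837) (12.8175, 14.4407) (6.194, 0) (22, 0) (22, 21.8107)]
11. shoelace: 219.8001

Area of P4's cell: 219.8001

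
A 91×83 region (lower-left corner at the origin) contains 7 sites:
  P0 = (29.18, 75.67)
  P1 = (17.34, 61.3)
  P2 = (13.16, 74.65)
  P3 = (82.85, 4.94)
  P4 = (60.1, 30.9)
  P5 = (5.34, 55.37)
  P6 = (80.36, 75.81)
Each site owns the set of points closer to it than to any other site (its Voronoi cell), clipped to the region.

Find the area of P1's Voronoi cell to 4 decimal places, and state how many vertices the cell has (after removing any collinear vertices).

1. box [0,91]×[0,83]: [(0, 0) (91, 0) (91, 83) (0, 83)]
2. ⊥bis P1·P0 via (23.26,68.485): [(0, 0) (91, 0) (91, 12.6714) (5.6434, 83) (0, 83)]  |A|=4551.4944
3. ⊥bis P1·P2 via (15.25,67.975): [(0, 63.2001) (0, 0) (91, 0) (91, 12.6714) (21.5028, 69.9328)]  |A|=4301.7458
4. ⊥bis P1·P3 via (50.095,33.12): [(0, 63.2001) (0, 0) (21.601, 0) (56.7681, 40.8764) (21.5028, 69.9328)]  |A|=2666.4711
5. ⊥bis P1·P4 via (38.72,46.1): [(0, 63.2001) (0, 0) (5.9454, 0) (43.045, 52.1834) (21.5028, 69.9328)]  |A|=1778.6993
6. ⊥bis P1·P5 via (11.34,58.335): [(7.7385, 65.6231) (26.1343, 28.3972) (43.045, 52.1834) (21.5028, 69.9328)]  |A|=702.116
7. ⊥bis P1·P6 via (48.85,68.555): [(7.7385, 65.6231) (26.1343, 28.3972) (43.045, 52.1834) (21.5028, 69.9328)]  |A|=702.116
8. canonical 4-gon: [(7.7385, 65.6231) (26.1343, 28.3972) (43.045, 52.1834) (21.5028, 69.9328)]
9. shoelace: 702.116

Area of P1's cell: 702.1160 (4 vertices)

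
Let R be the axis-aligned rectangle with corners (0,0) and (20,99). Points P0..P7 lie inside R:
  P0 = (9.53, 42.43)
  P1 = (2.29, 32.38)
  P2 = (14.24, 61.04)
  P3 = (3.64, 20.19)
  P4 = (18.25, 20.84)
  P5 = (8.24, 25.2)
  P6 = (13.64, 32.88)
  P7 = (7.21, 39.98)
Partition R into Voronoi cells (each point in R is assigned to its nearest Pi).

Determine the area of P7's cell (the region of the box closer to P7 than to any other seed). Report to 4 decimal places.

1. box [0,20]×[0,99]: [(0, 0) (20, 0) (20, 99) (0, 99)]
2. ⊥bis P7·P0 via (8.37,41.205): [(0, 49.1309) (0, 0) (20, 0) (20, 30.1921)]  |A|=793.2298
3. ⊥bis P7·P1 via (4.75,36.18): [(0, 49.1309) (0, 39.255) (20, 26.3076) (20, 30.1921)]  |A|=137.6035
4. ⊥bis P7·P2 via (10.725,50.51): [(0, 49.1309) (0, 39.255) (20, 26.3076) (20, 30.1921)]  |A|=137.6035
5. ⊥bis P7·P3 via (5.425,30.085): [(0, 49.1309) (0, 39.255) (17.5414, 27.8993) (20, 27.4558) (20, 30.1921)]  |A|=136.1921
6. ⊥bis P7·P4 via (12.73,30.41): [(17.105, 32.9335) (0, 49.1309) (0, 39.255) (13.2234, 30.6946)]  |A|=115.8804
7. ⊥bis P7·P5 via (7.725,32.59): [(16.7999, 33.2224) (0, 49.1309) (0, 39.255) (10.0457, 32.7517)]  |A|=107.2831
8. ⊥bis P7·P6 via (10.425,36.43): [(11.9521, 37.813) (0, 49.1309) (0, 39.255) (7.8984, 34.1418)]  |A|=83.8804
9. canonical 4-gon: [(11.9521, 37.813) (0, 49.1309) (0, 39.255) (7.8984, 34.1418)]
10. shoelace: 83.8804

Area of P7's cell: 83.8804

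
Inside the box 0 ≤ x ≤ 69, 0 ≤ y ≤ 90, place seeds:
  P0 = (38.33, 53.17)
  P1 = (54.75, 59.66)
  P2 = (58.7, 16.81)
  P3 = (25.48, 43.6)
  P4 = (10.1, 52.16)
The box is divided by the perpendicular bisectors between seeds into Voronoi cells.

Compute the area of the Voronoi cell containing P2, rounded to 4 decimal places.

Area of P2's cell: 1360.5574

1. box [0,69]×[0,90]: [(0, 0) (69, 0) (69, 90) (0, 90)]
2. ⊥bis P2·P0 via (48.515,34.99): [(0, 7.8104) (0, 0) (69, 0) (69, 46.4663)]  |A|=1872.547
3. ⊥bis P2·P1 via (56.725,38.235): [(53.8311, 37.9682) (0, 7.8104) (0, 0) (69, 0) (69, 39.3665)]  |A|=1818.6989
4. ⊥bis P2·P3 via (42.09,30.205): [(53.8311, 37.9682) (43.834, 32.3675) (17.7314, 0) (69, 0) (69, 39.3665)]  |A|=1360.5574
5. ⊥bis P2·P4 via (34.4,34.485): [(53.8311, 37.9682) (43.834, 32.3675) (17.7314, 0) (69, 0) (69, 39.3665)]  |A|=1360.5574
6. canonical 5-gon: [(53.8311, 37.9682) (43.834, 32.3675) (17.7314, 0) (69, 0) (69, 39.3665)]
7. shoelace: 1360.5574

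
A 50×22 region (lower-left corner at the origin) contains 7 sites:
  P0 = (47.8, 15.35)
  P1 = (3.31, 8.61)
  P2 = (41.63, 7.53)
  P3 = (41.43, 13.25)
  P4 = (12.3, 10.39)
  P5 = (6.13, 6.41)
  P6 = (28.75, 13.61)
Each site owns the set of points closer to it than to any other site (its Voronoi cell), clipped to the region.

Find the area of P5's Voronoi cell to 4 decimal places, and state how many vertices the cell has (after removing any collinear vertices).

1. box [0,50]×[0,22]: [(0, 0) (50, 0) (50, 22) (0, 22)]
2. ⊥bis P5·P0 via (26.965,10.88): [(0, 0) (29.2992, 0) (24.5793, 22) (0, 22)]  |A|=592.6636
3. ⊥bis P5·P1 via (4.72,7.51): [(0, 1.4598) (0, 0) (29.2992, 0) (24.5793, 22) (16.0243, 22)]  |A|=428.093
4. ⊥bis P5·P2 via (23.88,6.97): [(0, 1.4598) (0, 0) (24.0999, 0) (23.4058, 22) (16.0243, 22)]  |A|=357.9923
5. ⊥bis P5·P3 via (23.78,9.83): [(0, 1.4598) (0, 0) (24.0999, 0) (23.7917, 9.7698) (21.4218, 22) (16.0243, 22)]  |A|=345.8601
6. ⊥bis P5·P4 via (9.215,8.4): [(7.4948, 11.0668) (0, 1.4598) (0, 0) (14.6335, 0)]  |A|=86.4432
7. ⊥bis P5·P6 via (17.44,10.01): [(7.4948, 11.0668) (0, 1.4598) (0, 0) (14.6335, 0)]  |A|=86.4432
8. canonical 4-gon: [(7.4948, 11.0668) (0, 1.4598) (0, 0) (14.6335, 0)]
9. shoelace: 86.4432

Area of P5's cell: 86.4432 (4 vertices)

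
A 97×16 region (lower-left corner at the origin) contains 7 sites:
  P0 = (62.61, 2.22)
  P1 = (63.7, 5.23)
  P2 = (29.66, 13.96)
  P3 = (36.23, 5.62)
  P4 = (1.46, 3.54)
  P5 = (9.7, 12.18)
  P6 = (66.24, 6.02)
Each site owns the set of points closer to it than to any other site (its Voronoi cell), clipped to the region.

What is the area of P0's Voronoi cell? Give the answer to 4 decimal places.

1. box [0,97]×[0,16]: [(0, 0) (97, 0) (97, 16) (0, 16)]
2. ⊥bis P0·P1 via (63.155,3.725): [(0, 0) (73.4415, 0) (29.258, 16) (0, 16)]  |A|=821.5956
3. ⊥bis P0·P2 via (46.135,8.09): [(43.2526, 0) (73.4415, 0) (46.7025, 9.6829)]  |A|=146.1577
4. ⊥bis P0·P3 via (49.42,3.92): [(48.9148, 0) (73.4415, 0) (50.0085, 8.4857)]  |A|=104.0632
5. ⊥bis P0·P4 via (32.035,2.88): [(48.9148, 0) (73.4415, 0) (50.0085, 8.4857)]  |A|=104.0632
6. ⊥bis P0·P5 via (36.155,7.2): [(48.9148, 0) (73.4415, 0) (50.0085, 8.4857)]  |A|=104.0632
7. ⊥bis P0·P6 via (64.425,4.12): [(48.9148, 0) (68.7379, 0) (65.8663, 2.7432) (50.0085, 8.4857)]  |A|=97.612
8. canonical 4-gon: [(48.9148, 0) (68.7379, 0) (65.8663, 2.7432) (50.0085, 8.4857)]
9. shoelace: 97.612

Area of P0's cell: 97.6120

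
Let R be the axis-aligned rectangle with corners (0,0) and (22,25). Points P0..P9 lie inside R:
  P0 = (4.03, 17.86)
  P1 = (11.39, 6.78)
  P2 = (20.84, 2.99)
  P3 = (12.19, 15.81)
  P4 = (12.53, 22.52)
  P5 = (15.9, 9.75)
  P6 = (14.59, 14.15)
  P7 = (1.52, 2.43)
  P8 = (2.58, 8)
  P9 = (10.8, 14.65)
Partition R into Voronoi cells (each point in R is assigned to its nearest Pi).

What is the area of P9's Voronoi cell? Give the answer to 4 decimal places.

1. box [0,22]×[0,25]: [(0, 0) (22, 0) (22, 25) (0, 25)]
2. ⊥bis P9·P0 via (7.415,16.255): [(0, 0.6165) (0, 0) (22, 0) (22, 25) (11.5614, 25)]  |A|=409.0458
3. ⊥bis P9·P1 via (11.095,10.715): [(4.5558, 10.2248) (22, 11.5325) (22, 25) (11.5614, 25)]  |A|=194.5809
4. ⊥bis P9·P2 via (15.82,8.82): [(4.5558, 10.2248) (18.6813, 11.2837) (22, 14.1414) (22, 25) (11.5614, 25)]  |A|=190.2519
5. ⊥bis P9·P3 via (11.495,15.23): [(8.5833, 18.719) (4.5558, 10.2248) (15.0175, 11.0091)]  |A|=42.8529
6. ⊥bis P9·P4 via (11.665,18.585): [(8.5833, 18.719) (4.5558, 10.2248) (15.0175, 11.0091)]  |A|=42.8529
7. ⊥bis P9·P5 via (13.35,12.2): [(13.7105, 12.5752) (8.5833, 18.719) (4.5558, 10.2248) (11.9875, 10.7819)]  |A|=40.3318
8. ⊥bis P9·P6 via (12.695,14.4): [(12.2543, 11.0596) (12.6257, 13.8751) (8.5833, 18.719) (4.5558, 10.2248) (11.9875, 10.7819)]  |A|=38.5633
9. ⊥bis P9·P7 via (6.16,8.54): [(12.2543, 11.0596) (12.6257, 13.8751) (8.5833, 18.719) (4.5558, 10.2248) (11.9875, 10.7819)]  |A|=38.5633
10. ⊥bis P9·P8 via (6.69,11.325): [(12.2543, 11.0596) (12.6257, 13.8751) (8.5833, 18.719) (5.6733, 12.5817) (7.4072, 10.4385) (11.9875, 10.7819)]  |A|=35.3224
11. canonical 6-gon: [(12.2543, 11.0596) (12.6257, 13.8751) (8.5833, 18.719) (5.6733, 12.5817) (7.4072, 10.4385) (11.9875, 10.7819)]
12. shoelace: 35.3224

Area of P9's cell: 35.3224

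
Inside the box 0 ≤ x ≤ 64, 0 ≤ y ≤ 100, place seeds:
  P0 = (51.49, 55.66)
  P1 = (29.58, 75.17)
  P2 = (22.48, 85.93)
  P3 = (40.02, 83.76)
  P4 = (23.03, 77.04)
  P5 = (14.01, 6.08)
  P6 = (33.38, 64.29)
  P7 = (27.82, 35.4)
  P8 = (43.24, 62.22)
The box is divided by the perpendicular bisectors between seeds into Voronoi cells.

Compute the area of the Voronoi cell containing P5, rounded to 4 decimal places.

1. box [0,64]×[0,100]: [(0, 0) (64, 0) (64, 100) (0, 100)]
2. ⊥bis P5·P0 via (32.75,30.87): [(0, 55.6274) (0, 0) (64, 0) (64, 7.2466)]  |A|=2011.9656
3. ⊥bis P5·P1 via (21.795,40.625): [(19.0178, 41.2509) (0, 45.5367) (0, 0) (64, 0) (64, 7.2466)]  |A|=1916.0144
4. ⊥bis P5·P2 via (18.245,46.005): [(19.0178, 41.2509) (0, 45.5367) (0, 0) (64, 0) (64, 7.2466)]  |A|=1916.0144
5. ⊥bis P5·P3 via (27.015,44.92): [(19.0178, 41.2509) (0, 45.5367) (0, 0) (64, 0) (64, 7.2466)]  |A|=1916.0144
6. ⊥bis P5·P4 via (18.52,41.56): [(19.0178, 41.2509) (16.5153, 41.8148) (0, 43.9141) (0, 0) (64, 0) (64, 7.2466)]  |A|=1902.6161
7. ⊥bis P5·P6 via (23.695,35.185): [(29.6737, 33.1955) (0, 43.0698) (0, 0) (64, 0) (64, 7.2466)]  |A|=1825.6503
8. ⊥bis P5·P7 via (20.915,20.74): [(0, 30.5912) (0, 0) (64, 0) (64, 0.4466)]  |A|=993.207
9. ⊥bis P5·P8 via (28.625,34.15): [(0, 30.5912) (0, 0) (64, 0) (64, 0.4466)]  |A|=993.207
10. canonical 4-gon: [(0, 30.5912) (0, 0) (64, 0) (64, 0.4466)]
11. shoelace: 993.207

Area of P5's cell: 993.2070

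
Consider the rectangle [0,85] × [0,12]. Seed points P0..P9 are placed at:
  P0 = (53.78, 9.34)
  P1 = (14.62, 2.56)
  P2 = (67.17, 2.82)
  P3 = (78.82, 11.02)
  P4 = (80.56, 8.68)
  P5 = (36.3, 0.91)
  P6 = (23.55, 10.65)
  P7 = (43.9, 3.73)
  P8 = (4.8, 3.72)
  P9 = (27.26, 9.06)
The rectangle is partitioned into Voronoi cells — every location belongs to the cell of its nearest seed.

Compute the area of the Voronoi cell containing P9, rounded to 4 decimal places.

1. box [0,85]×[0,12]: [(0, 0) (85, 0) (85, 12) (0, 12)]
2. ⊥bis P9·P0 via (40.52,9.2): [(0, 0) (40.6171, 0) (40.4904, 12) (0, 12)]  |A|=486.6454
3. ⊥bis P9·P1 via (20.94,5.81): [(23.9277, 0) (40.6171, 0) (40.4904, 12) (17.7569, 12)]  |A|=236.5379
4. ⊥bis P9·P2 via (47.215,5.94): [(23.9277, 0) (40.6171, 0) (40.4904, 12) (17.7569, 12)]  |A|=236.5379
5. ⊥bis P9·P3 via (53.04,10.04): [(23.9277, 0) (40.6171, 0) (40.4904, 12) (17.7569, 12)]  |A|=236.5379
6. ⊥bis P9·P4 via (53.91,8.87): [(23.9277, 0) (40.6171, 0) (40.4904, 12) (17.7569, 12)]  |A|=236.5379
7. ⊥bis P9·P5 via (31.78,4.985): [(23.9277, 0) (27.2858, 0) (38.1044, 12) (17.7569, 12)]  |A|=142.2333
8. ⊥bis P9·P6 via (25.405,9.855): [(22.4298, 2.9129) (23.9277, 0) (27.2858, 0) (38.1044, 12) (26.3243, 12)]  |A|=103.3067
9. ⊥bis P9·P7 via (35.58,6.395): [(22.4298, 2.9129) (23.9277, 0) (27.2858, 0) (36.9736, 10.7458) (37.3754, 12) (26.3243, 12)]  |A|=102.8495
10. ⊥bis P9·P8 via (16.03,6.39): [(22.4298, 2.9129) (23.9277, 0) (27.2858, 0) (36.9736, 10.7458) (37.3754, 12) (26.3243, 12)]  |A|=102.8495
11. canonical 6-gon: [(22.4298, 2.9129) (23.9277, 0) (27.2858, 0) (36.9736, 10.7458) (37.3754, 12) (26.3243, 12)]
12. shoelace: 102.8495

Area of P9's cell: 102.8495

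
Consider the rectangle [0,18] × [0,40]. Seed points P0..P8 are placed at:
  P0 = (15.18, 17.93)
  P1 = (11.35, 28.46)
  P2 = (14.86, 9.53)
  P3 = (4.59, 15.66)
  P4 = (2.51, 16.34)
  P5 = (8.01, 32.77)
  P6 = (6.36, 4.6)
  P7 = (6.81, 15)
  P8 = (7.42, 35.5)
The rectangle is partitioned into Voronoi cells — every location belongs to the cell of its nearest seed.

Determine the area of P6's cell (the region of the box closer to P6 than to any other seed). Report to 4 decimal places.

1. box [0,18]×[0,40]: [(0, 0) (18, 0) (18, 40) (0, 40)]
2. ⊥bis P6·P0 via (10.77,11.265): [(0, 18.3911) (0, 0) (18, 0) (18, 6.4812)]  |A|=223.8507
3. ⊥bis P6·P1 via (8.855,16.53): [(0.0204, 18.3776) (0, 18.3819) (0, 0) (18, 0) (18, 6.4812)]  |A|=223.8506
4. ⊥bis P6·P2 via (10.61,7.065): [(6.5573, 14.0524) (0.0204, 18.3776) (0, 18.3819) (0, 0) (14.7077, 0)]  |A|=163.6373
5. ⊥bis P6·P3 via (5.475,10.13): [(8.5471, 10.6217) (0, 9.2538) (0, 0) (14.7077, 0)]  |A|=117.6568
6. ⊥bis P6·P4 via (4.435,10.47): [(8.5471, 10.6217) (1.4187, 9.4809) (0, 9.0156) (0, 0) (14.7077, 0)]  |A|=117.4878
7. ⊥bis P6·P5 via (7.185,18.685): [(8.5471, 10.6217) (1.4187, 9.4809) (0, 9.0156) (0, 0) (14.7077, 0)]  |A|=117.4878
8. ⊥bis P6·P7 via (6.585,9.8): [(9.0865, 9.6918) (4.0881, 9.908) (1.4187, 9.4809) (0, 9.0156) (0, 0) (14.7077, 0)]  |A|=115.2222
9. ⊥bis P6·P8 via (6.89,20.05): [(9.0865, 9.6918) (4.0881, 9.908) (1.4187, 9.4809) (0, 9.0156) (0, 0) (14.7077, 0)]  |A|=115.2222
10. canonical 6-gon: [(9.0865, 9.6918) (4.0881, 9.908) (1.4187, 9.4809) (0, 9.0156) (0, 0) (14.7077, 0)]
11. shoelace: 115.2222

Area of P6's cell: 115.2222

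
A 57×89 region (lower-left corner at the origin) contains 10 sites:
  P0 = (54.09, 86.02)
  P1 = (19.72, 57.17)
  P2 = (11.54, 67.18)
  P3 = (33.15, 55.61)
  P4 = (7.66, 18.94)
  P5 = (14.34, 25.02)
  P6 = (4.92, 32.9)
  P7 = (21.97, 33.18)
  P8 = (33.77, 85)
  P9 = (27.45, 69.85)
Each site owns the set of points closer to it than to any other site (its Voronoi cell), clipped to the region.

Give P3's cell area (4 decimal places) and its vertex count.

Area of P3's cell: 857.4535 (5 vertices)

1. box [0,57]×[0,89]: [(0, 0) (57, 0) (57, 89) (0, 89)]
2. ⊥bis P3·P0 via (43.62,70.815): [(0, 0) (57, 0) (57, 61.6017) (17.2109, 89) (0, 89)]  |A|=4527.9231
3. ⊥bis P3·P1 via (26.435,56.39): [(19.8849, 0) (57, 0) (57, 61.6017) (29.2592, 80.7037)]  |A|=2352.1033
4. ⊥bis P3·P2 via (22.345,61.395): [(28.3106, 72.5374) (19.8849, 0) (57, 0) (57, 61.6017) (31.7607, 78.9812)]  |A|=2341.0726
5. ⊥bis P3·P4 via (20.405,37.275): [(28.3106, 72.5374) (23.93, 34.8247) (57, 11.8371) (57, 61.6017) (31.7607, 78.9812)]  |A|=1499.0841
6. ⊥bis P3·P5 via (23.745,40.315): [(28.3106, 72.5374) (24.5129, 39.8428) (57, 19.8663) (57, 61.6017) (31.7607, 78.9812)]  |A|=1278.9883
7. ⊥bis P3·P6 via (19.035,44.255): [(28.3106, 72.5374) (24.5129, 39.8428) (57, 19.8663) (57, 61.6017) (31.7607, 78.9812)]  |A|=1278.9883
8. ⊥bis P3·P7 via (27.56,44.395): [(28.3106, 72.5374) (25.1795, 45.5815) (57, 29.7209) (57, 61.6017) (31.7607, 78.9812)]  |A|=1022.3228
9. ⊥bis P3·P8 via (33.46,70.305): [(28.0646, 70.4188) (25.1795, 45.5815) (57, 29.7209) (57, 61.6017) (44.7052, 70.0678)]  |A|=947.5707
10. ⊥bis P3·P9 via (30.3,62.73): [(27.0189, 61.4166) (25.1795, 45.5815) (57, 29.7209) (57, 61.6017) (46.1485, 69.0739)]  |A|=857.4535
11. canonical 5-gon: [(27.0189, 61.4166) (25.1795, 45.5815) (57, 29.7209) (57, 61.6017) (46.1485, 69.0739)]
12. shoelace: 857.4535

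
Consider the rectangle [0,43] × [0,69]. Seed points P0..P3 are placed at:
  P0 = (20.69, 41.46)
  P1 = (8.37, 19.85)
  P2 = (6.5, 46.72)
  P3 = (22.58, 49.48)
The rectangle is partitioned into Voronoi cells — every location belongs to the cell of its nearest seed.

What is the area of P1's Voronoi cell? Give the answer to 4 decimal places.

1. box [0,43]×[0,69]: [(0, 0) (43, 0) (43, 69) (0, 69)]
2. ⊥bis P1·P0 via (14.53,30.655): [(0, 38.9386) (0, 0) (43, 0) (43, 14.4241)]  |A|=1147.2984
3. ⊥bis P1·P2 via (7.435,33.285): [(9.6468, 33.4389) (0, 32.7676) (0, 0) (43, 0) (43, 14.4241)]  |A|=1117.5327
4. ⊥bis P1·P3 via (15.475,34.665): [(9.6468, 33.4389) (0, 32.7676) (0, 0) (43, 0) (43, 14.4241)]  |A|=1117.5327
5. canonical 5-gon: [(9.6468, 33.4389) (0, 32.7676) (0, 0) (43, 0) (43, 14.4241)]
6. shoelace: 1117.5327

Area of P1's cell: 1117.5327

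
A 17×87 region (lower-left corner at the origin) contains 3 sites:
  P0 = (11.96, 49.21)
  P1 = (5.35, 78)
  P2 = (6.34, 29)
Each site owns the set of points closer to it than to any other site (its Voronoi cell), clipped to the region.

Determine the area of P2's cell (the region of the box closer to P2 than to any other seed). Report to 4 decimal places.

1. box [0,17]×[0,87]: [(0, 0) (17, 0) (17, 87) (0, 87)]
2. ⊥bis P2·P0 via (9.15,39.105): [(0, 41.6494) (0, 0) (17, 0) (17, 36.9221)]  |A|=667.8578
3. ⊥bis P2·P1 via (5.845,53.5): [(0, 41.6494) (0, 0) (17, 0) (17, 36.9221)]  |A|=667.8578
4. canonical 4-gon: [(0, 41.6494) (0, 0) (17, 0) (17, 36.9221)]
5. shoelace: 667.8578

Area of P2's cell: 667.8578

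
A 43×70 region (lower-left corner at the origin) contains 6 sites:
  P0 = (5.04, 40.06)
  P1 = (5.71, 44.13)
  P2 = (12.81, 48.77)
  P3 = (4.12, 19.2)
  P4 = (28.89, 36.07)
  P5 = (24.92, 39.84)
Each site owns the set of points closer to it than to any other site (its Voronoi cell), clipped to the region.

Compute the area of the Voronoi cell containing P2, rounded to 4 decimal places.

Area of P2's cell: 664.3391

1. box [0,43]×[0,70]: [(0, 0) (43, 0) (43, 70) (0, 70)]
2. ⊥bis P2·P0 via (8.925,44.415): [(0, 52.3768) (43, 14.0174) (43, 70) (0, 70)]  |A|=1582.5239
3. ⊥bis P2·P1 via (9.26,46.45): [(0, 60.6194) (12.9175, 40.8534) (43, 14.0174) (43, 70) (0, 70)]  |A|=1529.2869
4. ⊥bis P2·P3 via (8.465,33.985): [(0, 60.6194) (12.9175, 40.8534) (26.5867, 28.6594) (43, 23.8359) (43, 70) (0, 70)]  |A|=1448.7101
5. ⊥bis P2·P4 via (20.85,42.42): [(0, 60.6194) (12.9175, 40.8534) (16.8453, 37.3495) (42.6327, 70) (0, 70)]  |A|=791.1872
6. ⊥bis P2·P5 via (18.865,44.305): [(0, 60.6194) (12.9175, 40.8534) (14.9697, 39.0226) (37.8127, 70) (0, 70)]  |A|=664.3391
7. canonical 5-gon: [(0, 60.6194) (12.9175, 40.8534) (14.9697, 39.0226) (37.8127, 70) (0, 70)]
8. shoelace: 664.3391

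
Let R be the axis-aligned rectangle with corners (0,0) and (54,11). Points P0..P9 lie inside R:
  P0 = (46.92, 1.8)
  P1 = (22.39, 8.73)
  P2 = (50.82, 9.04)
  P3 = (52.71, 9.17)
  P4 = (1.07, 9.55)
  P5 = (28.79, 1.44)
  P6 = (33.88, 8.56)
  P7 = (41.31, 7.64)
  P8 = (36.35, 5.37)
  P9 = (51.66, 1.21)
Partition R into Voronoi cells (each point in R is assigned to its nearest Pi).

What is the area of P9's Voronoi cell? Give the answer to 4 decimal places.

Area of P9's cell: 23.2878

1. box [0,54]×[0,11]: [(0, 0) (54, 0) (54, 11) (0, 11)]
2. ⊥bis P9·P0 via (49.29,1.505): [(49.1027, 0) (54, 0) (54, 11) (50.4719, 11)]  |A|=46.3401
3. ⊥bis P9·P1 via (37.025,4.97): [(49.1027, 0) (54, 0) (54, 11) (50.4719, 11)]  |A|=46.3401
4. ⊥bis P9·P2 via (51.24,5.125): [(49.7203, 4.962) (49.1027, 0) (54, 0) (54, 5.4211)]  |A|=23.7505
5. ⊥bis P9·P3 via (52.185,5.19): [(52.0329, 5.2101) (49.7203, 4.962) (49.1027, 0) (54, 0) (54, 4.9506)]  |A|=23.2878
6. ⊥bis P9·P4 via (26.365,5.38): [(52.0329, 5.2101) (49.7203, 4.962) (49.1027, 0) (54, 0) (54, 4.9506)]  |A|=23.2878
7. ⊥bis P9·P5 via (40.225,1.325): [(52.0329, 5.2101) (49.7203, 4.962) (49.1027, 0) (54, 0) (54, 4.9506)]  |A|=23.2878
8. ⊥bis P9·P6 via (42.77,4.885): [(52.0329, 5.2101) (49.7203, 4.962) (49.1027, 0) (54, 0) (54, 4.9506)]  |A|=23.2878
9. ⊥bis P9·P7 via (46.485,4.425): [(52.0329, 5.2101) (49.7203, 4.962) (49.1027, 0) (54, 0) (54, 4.9506)]  |A|=23.2878
10. ⊥bis P9·P8 via (44.005,3.29): [(52.0329, 5.2101) (49.7203, 4.962) (49.1027, 0) (54, 0) (54, 4.9506)]  |A|=23.2878
11. canonical 5-gon: [(52.0329, 5.2101) (49.7203, 4.962) (49.1027, 0) (54, 0) (54, 4.9506)]
12. shoelace: 23.2878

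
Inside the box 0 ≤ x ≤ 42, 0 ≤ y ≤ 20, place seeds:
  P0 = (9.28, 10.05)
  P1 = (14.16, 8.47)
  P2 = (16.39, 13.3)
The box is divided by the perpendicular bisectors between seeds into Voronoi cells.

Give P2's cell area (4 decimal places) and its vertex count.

1. box [0,42]×[0,20]: [(0, 0) (42, 0) (42, 20) (0, 20)]
2. ⊥bis P2·P0 via (12.835,11.675): [(18.1717, 0) (42, 0) (42, 20) (9.0296, 20)]  |A|=567.9871
3. ⊥bis P2·P1 via (15.275,10.885): [(12.64, 12.1016) (38.851, 0) (42, 0) (42, 20) (9.0296, 20)]  |A|=442.8608
4. canonical 5-gon: [(12.64, 12.1016) (38.851, 0) (42, 0) (42, 20) (9.0296, 20)]
5. shoelace: 442.8608

Area of P2's cell: 442.8608 (5 vertices)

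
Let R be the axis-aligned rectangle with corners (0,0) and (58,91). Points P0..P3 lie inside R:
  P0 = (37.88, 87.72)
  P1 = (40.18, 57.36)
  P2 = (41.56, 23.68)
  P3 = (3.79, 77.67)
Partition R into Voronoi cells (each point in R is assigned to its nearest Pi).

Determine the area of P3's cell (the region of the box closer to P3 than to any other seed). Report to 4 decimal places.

1. box [0,58]×[0,91]: [(0, 0) (58, 0) (58, 91) (0, 91)]
2. ⊥bis P3·P0 via (20.835,82.695): [(0, 0) (45.2141, 0) (18.3866, 91) (0, 91)]  |A|=2893.8344
3. ⊥bis P3·P1 via (21.985,67.515): [(0, 28.1239) (24.1609, 71.4136) (18.3866, 91) (0, 91)]  |A|=939.6352
4. ⊥bis P3·P2 via (22.675,50.675): [(0, 34.8122) (6.124, 39.0963) (24.1609, 71.4136) (18.3866, 91) (0, 91)]  |A|=919.1557
5. canonical 5-gon: [(0, 34.8122) (6.124, 39.0963) (24.1609, 71.4136) (18.3866, 91) (0, 91)]
6. shoelace: 919.1557

Area of P3's cell: 919.1557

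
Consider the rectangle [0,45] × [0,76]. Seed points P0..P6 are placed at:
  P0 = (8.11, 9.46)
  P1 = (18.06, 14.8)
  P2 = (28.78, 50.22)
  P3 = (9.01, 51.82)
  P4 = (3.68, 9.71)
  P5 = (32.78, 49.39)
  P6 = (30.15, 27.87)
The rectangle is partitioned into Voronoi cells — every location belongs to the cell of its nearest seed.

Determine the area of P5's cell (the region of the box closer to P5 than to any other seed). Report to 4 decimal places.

1. box [0,45]×[0,76]: [(0, 0) (45, 0) (45, 76) (0, 76)]
2. ⊥bis P5·P0 via (20.445,29.425): [(0, 42.0566) (45, 14.2542) (45, 76) (0, 76)]  |A|=2153.0089
3. ⊥bis P5·P1 via (25.42,32.095): [(0, 42.9126) (45, 23.7626) (45, 76) (0, 76)]  |A|=1919.8069
4. ⊥bis P5·P2 via (30.78,49.805): [(26.9684, 31.4361) (45, 23.7626) (45, 76) (36.2155, 76)]  |A|=666.6976
5. ⊥bis P5·P3 via (20.895,50.605): [(26.9684, 31.4361) (45, 23.7626) (45, 76) (36.2155, 76)]  |A|=666.6976
6. ⊥bis P5·P4 via (18.23,29.55): [(26.9684, 31.4361) (45, 23.7626) (45, 76) (36.2155, 76)]  |A|=666.6976
7. ⊥bis P5·P6 via (31.465,38.63): [(28.5355, 38.988) (45, 36.9759) (45, 76) (36.2155, 76)]  |A|=483.8235
8. canonical 4-gon: [(28.5355, 38.988) (45, 36.9759) (45, 76) (36.2155, 76)]
9. shoelace: 483.8235

Area of P5's cell: 483.8235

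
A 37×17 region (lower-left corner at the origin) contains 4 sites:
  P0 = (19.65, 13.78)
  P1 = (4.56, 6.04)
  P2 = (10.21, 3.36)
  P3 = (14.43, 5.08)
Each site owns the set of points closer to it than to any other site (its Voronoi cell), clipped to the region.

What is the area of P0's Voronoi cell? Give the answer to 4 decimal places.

Area of P0's cell: 305.8790

1. box [0,37]×[0,17]: [(0, 0) (37, 0) (37, 17) (0, 17)]
2. ⊥bis P0·P1 via (12.105,9.91): [(17.1881, 0) (37, 0) (37, 17) (8.4684, 17)]  |A|=410.9202
3. ⊥bis P0·P2 via (14.93,8.57): [(10.9367, 12.1877) (24.3897, 0) (37, 0) (37, 17) (8.4684, 17)]  |A|=367.0345
4. ⊥bis P0·P3 via (17.04,9.43): [(10.2667, 13.494) (32.7567, 0) (37, 0) (37, 17) (8.4684, 17)]  |A|=305.879
5. canonical 5-gon: [(10.2667, 13.494) (32.7567, 0) (37, 0) (37, 17) (8.4684, 17)]
6. shoelace: 305.879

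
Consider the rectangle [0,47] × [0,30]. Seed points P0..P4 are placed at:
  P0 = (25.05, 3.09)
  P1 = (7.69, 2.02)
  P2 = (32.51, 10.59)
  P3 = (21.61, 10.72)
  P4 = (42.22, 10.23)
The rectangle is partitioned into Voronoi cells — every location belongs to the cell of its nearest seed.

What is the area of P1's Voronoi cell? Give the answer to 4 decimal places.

Area of P1's cell: 273.7707

1. box [0,47]×[0,30]: [(0, 0) (47, 0) (47, 30) (0, 30)]
2. ⊥bis P1·P0 via (16.37,2.555): [(0, 0) (16.5275, 0) (14.6784, 30) (0, 30)]  |A|=468.0882
3. ⊥bis P1·P2 via (20.1,6.305): [(0, 0) (16.5275, 0) (15.2781, 20.2699) (11.9184, 30) (0, 30)]  |A|=454.6609
4. ⊥bis P1·P3 via (14.65,6.37): [(0, 29.81) (0, 0) (16.5275, 0) (16.2973, 3.7343)]  |A|=273.7707
5. ⊥bis P1·P4 via (24.955,6.125): [(0, 29.81) (0, 0) (16.5275, 0) (16.2973, 3.7343)]  |A|=273.7707
6. canonical 4-gon: [(0, 29.81) (0, 0) (16.5275, 0) (16.2973, 3.7343)]
7. shoelace: 273.7707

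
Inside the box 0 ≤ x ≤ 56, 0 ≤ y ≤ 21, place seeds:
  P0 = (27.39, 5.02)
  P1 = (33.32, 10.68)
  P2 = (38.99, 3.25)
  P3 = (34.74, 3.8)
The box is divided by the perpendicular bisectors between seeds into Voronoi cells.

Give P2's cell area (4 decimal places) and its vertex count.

1. box [0,56]×[0,21]: [(0, 0) (56, 0) (56, 21) (0, 21)]
2. ⊥bis P2·P0 via (33.19,4.135): [(32.5591, 0) (56, 0) (56, 21) (35.7634, 21)]  |A|=458.6146
3. ⊥bis P2·P1 via (36.155,6.965): [(33.288, 4.7771) (32.5591, 0) (56, 0) (56, 21) (54.5465, 21)]  |A|=306.2559
4. ⊥bis P2·P3 via (36.865,3.525): [(37.4368, 7.9431) (36.4088, 0) (56, 0) (56, 21) (54.5465, 21)]  |A|=282.2105
5. canonical 5-gon: [(37.4368, 7.9431) (36.4088, 0) (56, 0) (56, 21) (54.5465, 21)]
6. shoelace: 282.2105

Area of P2's cell: 282.2105 (5 vertices)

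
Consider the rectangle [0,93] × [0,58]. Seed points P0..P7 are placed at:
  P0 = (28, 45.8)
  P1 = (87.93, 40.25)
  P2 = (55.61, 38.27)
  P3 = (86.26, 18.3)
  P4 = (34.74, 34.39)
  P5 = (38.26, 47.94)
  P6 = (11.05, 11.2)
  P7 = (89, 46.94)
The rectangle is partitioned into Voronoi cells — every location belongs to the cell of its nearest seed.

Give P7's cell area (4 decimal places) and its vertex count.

Area of P7's cell: 307.9118 (4 vertices)

1. box [0,93]×[0,58]: [(0, 0) (93, 0) (93, 58) (0, 58)]
2. ⊥bis P7·P0 via (58.5,46.37): [(59.3666, 0) (93, 0) (93, 58) (58.2827, 58)]  |A|=1982.1721
3. ⊥bis P7·P1 via (88.465,43.595): [(58.4622, 48.3937) (93, 42.8697) (93, 58) (58.2827, 58)]  |A|=428.0377
4. ⊥bis P7·P2 via (72.305,42.605): [(71.3366, 46.3345) (93, 42.8697) (93, 58) (68.3076, 58)]  |A|=307.9118
5. ⊥bis P7·P3 via (87.63,32.62): [(71.3366, 46.3345) (93, 42.8697) (93, 58) (68.3076, 58)]  |A|=307.9118
6. ⊥bis P7·P4 via (61.87,40.665): [(71.3366, 46.3345) (93, 42.8697) (93, 58) (68.3076, 58)]  |A|=307.9118
7. ⊥bis P7·P5 via (63.63,47.44): [(71.3366, 46.3345) (93, 42.8697) (93, 58) (68.3076, 58)]  |A|=307.9118
8. ⊥bis P7·P6 via (50.025,29.07): [(71.3366, 46.3345) (93, 42.8697) (93, 58) (68.3076, 58)]  |A|=307.9118
9. canonical 4-gon: [(71.3366, 46.3345) (93, 42.8697) (93, 58) (68.3076, 58)]
10. shoelace: 307.9118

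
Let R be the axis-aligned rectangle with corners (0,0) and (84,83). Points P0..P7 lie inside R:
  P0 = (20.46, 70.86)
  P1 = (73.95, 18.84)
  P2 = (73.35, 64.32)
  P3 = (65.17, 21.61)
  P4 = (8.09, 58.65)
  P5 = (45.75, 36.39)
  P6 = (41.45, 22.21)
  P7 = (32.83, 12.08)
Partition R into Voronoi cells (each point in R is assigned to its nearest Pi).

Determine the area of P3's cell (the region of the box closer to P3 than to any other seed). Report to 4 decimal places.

Area of P3's cell: 607.3012

1. box [0,84]×[0,83]: [(0, 0) (84, 0) (84, 83) (0, 83)]
2. ⊥bis P3·P0 via (42.815,46.235): [(0, 7.3668) (0, 0) (84, 0) (84, 83) (83.3132, 83)]  |A|=3821.3767
3. ⊥bis P3·P1 via (69.56,20.225): [(0, 7.3668) (0, 0) (63.1792, 0) (84, 65.9951) (84, 83) (83.3132, 83)]  |A|=3134.3419
4. ⊥bis P3·P2 via (69.26,42.965): [(44.4477, 47.7172) (0, 7.3668) (0, 0) (63.1792, 0) (76.3083, 41.6151)]  |A|=2374.085
5. ⊥bis P3·P4 via (36.63,40.13): [(44.4477, 47.7172) (37.4041, 41.3229) (10.5891, 0) (63.1792, 0) (76.3083, 41.6151)]  |A|=2017.5251
6. ⊥bis P3·P5 via (55.46,29): [(66.4919, 43.4952) (33.3889, 0) (63.1792, 0) (76.3083, 41.6151)]  |A|=864.4657
7. ⊥bis P3·P6 via (53.31,21.91): [(66.4919, 43.4952) (53.4216, 26.3217) (52.7558, 0) (63.1792, 0) (76.3083, 41.6151)]  |A|=609.582
8. ⊥bis P3·P7 via (49,16.845): [(66.4919, 43.4952) (53.4216, 26.3217) (52.8513, 3.7757) (53.9639, 0) (63.1792, 0) (76.3083, 41.6151)]  |A|=607.3012
9. canonical 6-gon: [(66.4919, 43.4952) (53.4216, 26.3217) (52.8513, 3.7757) (53.9639, 0) (63.1792, 0) (76.3083, 41.6151)]
10. shoelace: 607.3012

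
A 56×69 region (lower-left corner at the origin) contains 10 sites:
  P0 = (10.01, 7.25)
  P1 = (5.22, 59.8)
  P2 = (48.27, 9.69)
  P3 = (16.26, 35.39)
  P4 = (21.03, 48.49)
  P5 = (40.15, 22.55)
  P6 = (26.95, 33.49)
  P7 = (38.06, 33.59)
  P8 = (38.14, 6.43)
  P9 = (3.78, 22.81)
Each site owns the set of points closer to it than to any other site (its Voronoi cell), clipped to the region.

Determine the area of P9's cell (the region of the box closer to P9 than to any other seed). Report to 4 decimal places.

Area of P9's cell: 257.3413

1. box [0,56]×[0,69]: [(0, 0) (56, 0) (56, 69) (0, 69)]
2. ⊥bis P9·P0 via (6.895,15.03): [(0, 12.2693) (56, 34.6909) (56, 69) (0, 69)]  |A|=2549.1123
3. ⊥bis P9·P1 via (4.5,41.305): [(0, 41.4802) (0, 12.2693) (56, 34.6909) (56, 39.3001)]  |A|=946.9611
4. ⊥bis P9·P2 via (26.025,16.25): [(33.0855, 40.1922) (0, 41.4802) (0, 12.2693) (28.1782, 23.5515)]  |A|=689.9975
5. ⊥bis P9·P3 via (10.02,29.1): [(0, 39.0403) (0, 12.2693) (19.226, 19.9672)]  |A|=257.3499
6. ⊥bis P9·P4 via (12.405,35.65): [(0, 39.0403) (0, 12.2693) (19.226, 19.9672)]  |A|=257.3499
7. ⊥bis P9·P5 via (21.965,22.68): [(0, 39.0403) (0, 12.2693) (19.226, 19.9672)]  |A|=257.3499
8. ⊥bis P9·P6 via (15.365,28.15): [(19.0616, 20.1302) (0, 39.0403) (0, 12.2693) (19.1507, 19.937)]  |A|=257.3413
9. ⊥bis P9·P7 via (20.92,28.2): [(19.0616, 20.1302) (0, 39.0403) (0, 12.2693) (19.1507, 19.937)]  |A|=257.3413
10. ⊥bis P9·P8 via (20.96,14.62): [(19.0616, 20.1302) (0, 39.0403) (0, 12.2693) (19.1507, 19.937)]  |A|=257.3413
11. canonical 4-gon: [(19.0616, 20.1302) (0, 39.0403) (0, 12.2693) (19.1507, 19.937)]
12. shoelace: 257.3413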